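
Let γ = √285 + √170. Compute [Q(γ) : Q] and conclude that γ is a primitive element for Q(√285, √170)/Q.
[Q(γ) : Q] = 4 (equivalently, Q(γ) = Q(√285, √170))

Obviously Q(γ) ⊆ Q(√285, √170), and [Q(√285, √170):Q] = 4 (since 285, 170 are distinct squarefree integers > 1 with 48450 not a perfect square). To show equality we compute the minimal polynomial of γ. From γ = √285 + √170: γ^2 = 285 + 2√(48450) + 170 = 455 + 2√(48450), so γ^2 - 455 = 2√(48450); squaring, (γ^2 - 455)^2 = 4·48450, i.e. γ^4 - 910γ^2 + 207025 - 193800 = 0, i.e. γ^4 - 910γ^2 + 13225 = 0. So γ is a root of x^4 - 910x^2 + 13225. This polynomial is irreducible over Q: it has no rational root (each ±√285 ± √170 is irrational), and any factorization into two quadratics over Q would force √(48450) ∈ Q (pairing opposite roots) or √285, √170 ∈ Q (other pairings), all impossible. Hence [Q(γ):Q] = 4 = [Q(√285, √170):Q], so Q(γ) = Q(√285, √170).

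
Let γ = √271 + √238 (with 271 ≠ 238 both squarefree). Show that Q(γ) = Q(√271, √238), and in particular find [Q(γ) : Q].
[Q(γ) : Q] = 4 (equivalently, Q(γ) = Q(√271, √238))

Obviously Q(γ) ⊆ Q(√271, √238), and [Q(√271, √238):Q] = 4 (since 271, 238 are distinct squarefree integers > 1 with 64498 not a perfect square). To show equality we compute the minimal polynomial of γ. From γ = √271 + √238: γ^2 = 271 + 2√(64498) + 238 = 509 + 2√(64498), so γ^2 - 509 = 2√(64498); squaring, (γ^2 - 509)^2 = 4·64498, i.e. γ^4 - 1018γ^2 + 259081 - 257992 = 0, i.e. γ^4 - 1018γ^2 + 1089 = 0. So γ is a root of x^4 - 1018x^2 + 1089. This polynomial is irreducible over Q: it has no rational root (each ±√271 ± √238 is irrational), and any factorization into two quadratics over Q would force √(64498) ∈ Q (pairing opposite roots) or √271, √238 ∈ Q (other pairings), all impossible. Hence [Q(γ):Q] = 4 = [Q(√271, √238):Q], so Q(γ) = Q(√271, √238).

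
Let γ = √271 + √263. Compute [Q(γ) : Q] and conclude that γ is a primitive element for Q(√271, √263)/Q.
[Q(γ) : Q] = 4 (equivalently, Q(γ) = Q(√271, √263))

Obviously Q(γ) ⊆ Q(√271, √263), and [Q(√271, √263):Q] = 4 (since 271, 263 are distinct squarefree integers > 1 with 71273 not a perfect square). To show equality we compute the minimal polynomial of γ. From γ = √271 + √263: γ^2 = 271 + 2√(71273) + 263 = 534 + 2√(71273), so γ^2 - 534 = 2√(71273); squaring, (γ^2 - 534)^2 = 4·71273, i.e. γ^4 - 1068γ^2 + 285156 - 285092 = 0, i.e. γ^4 - 1068γ^2 + 64 = 0. So γ is a root of x^4 - 1068x^2 + 64. This polynomial is irreducible over Q: it has no rational root (each ±√271 ± √263 is irrational), and any factorization into two quadratics over Q would force √(71273) ∈ Q (pairing opposite roots) or √271, √263 ∈ Q (other pairings), all impossible. Hence [Q(γ):Q] = 4 = [Q(√271, √263):Q], so Q(γ) = Q(√271, √263).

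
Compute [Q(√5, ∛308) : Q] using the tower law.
[Q(√5, ∛308) : Q] = 6

Let L = Q(√5, ∛308). Since Q(√5) ⊂ L and [Q(√5):Q] = 2, the tower law gives 2 | [L:Q]. Likewise Q(∛308) ⊂ L with [Q(∛308):Q] = 3 (because 308 is not a perfect cube), so 3 | [L:Q]. As gcd(2,3) = 1, [L:Q] is divisible by 6. Conversely L is generated over Q by √5 and ∛308, so [L:Q] ≤ 2·3 = 6. Therefore [Q(√5, ∛308) : Q] = 6.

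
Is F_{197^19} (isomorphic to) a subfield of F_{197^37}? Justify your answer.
No: F_{197^19} is not a subfield of F_{197^37}

F_{p^m} embeds in F_{p^n} iff m | n. Here 19 ∤ 37 (since 37 = 1·19 + 18 with remainder 18 ≠ 0), so F_{197^19} is not a subfield of F_{197^37}. Equivalently: if it were, the tower law would give 19 = [F_{197^19}:F_197] dividing [F_{197^37}:F_197] = 37, contradiction.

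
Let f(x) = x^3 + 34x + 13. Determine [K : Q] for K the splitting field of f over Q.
[K : Q] = 6

By the rational root test, any rational root of the monic integer polynomial f(x) = x^3 + 34x + 13 must be an integer dividing the constant term 13, i.e. one of ±{1, 13}. Evaluating: f(1) = 48, f(-1) = -22, f(13) = 2652, f(-13) = -2626; none is 0, so f has no rational root and is therefore irreducible over Q (a cubic with no linear factor over a field is irreducible). For an irreducible cubic, the Galois group is A_3 or S_3 according as the discriminant disc(f) = -4a^3 - 27b^2 = -4·(34)^3 - 27·(13)^2 = -161779 is or is not a square in Q. Here disc(f) = -161779 is not a perfect square in Q, so the Galois group of f over Q is not contained in A_3 and must be all of S_3. The splitting field has degree |S_3| = 6 over Q, so [K : Q] = 6.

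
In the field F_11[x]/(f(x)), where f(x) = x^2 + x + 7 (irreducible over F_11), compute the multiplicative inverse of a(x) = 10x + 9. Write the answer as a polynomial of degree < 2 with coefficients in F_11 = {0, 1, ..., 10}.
a(x)^(-1) ≡ 5x + 6 (mod f(x))

Since f is irreducible over F_11, F_11[x]/(f) is a field and a(x) ≠ 0 has an inverse. Apply the extended Euclidean algorithm to f(x) and a(x) in F_11[x]: f(x) = (10x + 1)·a(x) + (9). The last nonzero remainder is the constant 9 = gcd(f, a) in F_11. Back-substituting through the division chain expresses 9 = s(x)·a(x) + t(x)·f(x) with s(x) ≡ x + 10 (mod f), so (x + 10)·a(x) ≡ 9 (mod f). Multiplying by 9^(-1) ≡ 5 in F_11 gives a(x)^(-1) ≡ 5·(x + 10) ≡ 5x + 6 (mod f). Check: (10x + 9)·(5x + 6) = 6x^2 + 6x + 10 ≡ 1 (mod x^2 + x + 7).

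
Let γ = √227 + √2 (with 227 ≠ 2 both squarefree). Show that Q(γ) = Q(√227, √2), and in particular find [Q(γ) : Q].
[Q(γ) : Q] = 4 (equivalently, Q(γ) = Q(√227, √2))

Obviously Q(γ) ⊆ Q(√227, √2), and [Q(√227, √2):Q] = 4 (since 227, 2 are distinct squarefree integers > 1 with 454 not a perfect square). To show equality we compute the minimal polynomial of γ. From γ = √227 + √2: γ^2 = 227 + 2√(454) + 2 = 229 + 2√(454), so γ^2 - 229 = 2√(454); squaring, (γ^2 - 229)^2 = 4·454, i.e. γ^4 - 458γ^2 + 52441 - 1816 = 0, i.e. γ^4 - 458γ^2 + 50625 = 0. So γ is a root of x^4 - 458x^2 + 50625. This polynomial is irreducible over Q: it has no rational root (each ±√227 ± √2 is irrational), and any factorization into two quadratics over Q would force √(454) ∈ Q (pairing opposite roots) or √227, √2 ∈ Q (other pairings), all impossible. Hence [Q(γ):Q] = 4 = [Q(√227, √2):Q], so Q(γ) = Q(√227, √2).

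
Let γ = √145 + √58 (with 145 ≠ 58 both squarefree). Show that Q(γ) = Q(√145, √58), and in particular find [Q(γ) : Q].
[Q(γ) : Q] = 4 (equivalently, Q(γ) = Q(√145, √58))

Obviously Q(γ) ⊆ Q(√145, √58), and [Q(√145, √58):Q] = 4 (since 145, 58 are distinct squarefree integers > 1 with 8410 not a perfect square). To show equality we compute the minimal polynomial of γ. From γ = √145 + √58: γ^2 = 145 + 2√(8410) + 58 = 203 + 2√(8410), so γ^2 - 203 = 2√(8410); squaring, (γ^2 - 203)^2 = 4·8410, i.e. γ^4 - 406γ^2 + 41209 - 33640 = 0, i.e. γ^4 - 406γ^2 + 7569 = 0. So γ is a root of x^4 - 406x^2 + 7569. This polynomial is irreducible over Q: it has no rational root (each ±√145 ± √58 is irrational), and any factorization into two quadratics over Q would force √(8410) ∈ Q (pairing opposite roots) or √145, √58 ∈ Q (other pairings), all impossible. Hence [Q(γ):Q] = 4 = [Q(√145, √58):Q], so Q(γ) = Q(√145, √58).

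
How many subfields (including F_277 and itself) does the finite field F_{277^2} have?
F_{277^2} has 2 subfields

The subfields of F_{p^n} are exactly the fields F_{p^d} for d | n (each is the fixed field of the unique index-d subgroup of Gal(F_{p^n}/F_p) ≅ Z/nZ). The divisors of n = 2 are {1, 2}, giving 2 subfields: F_{277^1}, F_{277^2}.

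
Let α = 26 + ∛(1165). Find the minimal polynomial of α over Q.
m_α(x) = x^3 - 78x^2 + 2028x - 18741

Set β = α - 26 = ∛(1165), so β^3 = 1165. Then (α - 26)^3 - 1165 = 0, i.e. α is a root of g(x) = (x - 26)^3 - 1165 = x^3 - 78x^2 + 2028x - 18741. Since g(x) = h(x - 26) where h(x) = x^3 - 1165, and h is irreducible over Q (because 1165 is not a perfect cube, so h has no rational root, and a monic cubic with no rational root is irreducible), g is also irreducible (irreducibility is preserved under the substitution x → x - 26). Hence m_α(x) = x^3 - 78x^2 + 2028x - 18741.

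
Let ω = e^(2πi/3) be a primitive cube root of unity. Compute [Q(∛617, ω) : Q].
[Q(∛617, ω) : Q] = 6

[Q(∛617):Q] = 3 (min poly x^3 - 617, irreducible since 617 is not a perfect cube). [Q(ω):Q] = 2 (min poly x^2 + x + 1). Since Q(∛617) ⊂ R and ω ∉ R, we have ω ∉ Q(∛617), so x^2 + x + 1 remains irreducible over Q(∛617) and [Q(∛617, ω) : Q(∛617)] = 2. By the tower law, [Q(∛617, ω) : Q] = 3 · 2 = 6. (In fact Q(∛617, ω) is the splitting field of x^3 - 617 over Q.)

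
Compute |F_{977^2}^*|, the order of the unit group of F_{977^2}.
|F_{977^2}^*| = 954528

F_{977^2} has 977^2 = 954529 elements; its multiplicative group consists of all nonzero elements, so |F_{977^2}^*| = 954529 - 1 = 954528. (It is cyclic since any finite subgroup of the multiplicative group of a field is cyclic.)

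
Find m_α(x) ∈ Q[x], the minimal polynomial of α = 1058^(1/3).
m_α(x) = x^3 - 1058

α satisfies α^3 = 1058, so x^3 - 1058 annihilates α. By the rational root test, a rational root p/q (in lowest terms) of x^3 - 1058 would satisfy p^3 = 1058 q^3, forcing q = 1 and p^3 = 1058; but 1058 is not a perfect cube, contradiction. A monic cubic over Q with no rational root is irreducible (any nontrivial factorization would include a linear factor). Hence x^3 - 1058 is the minimal polynomial of α, and in particular [Q(α):Q] = 3.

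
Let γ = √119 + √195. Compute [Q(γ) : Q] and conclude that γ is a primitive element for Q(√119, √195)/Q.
[Q(γ) : Q] = 4 (equivalently, Q(γ) = Q(√119, √195))

Obviously Q(γ) ⊆ Q(√119, √195), and [Q(√119, √195):Q] = 4 (since 119, 195 are distinct squarefree integers > 1 with 23205 not a perfect square). To show equality we compute the minimal polynomial of γ. From γ = √119 + √195: γ^2 = 119 + 2√(23205) + 195 = 314 + 2√(23205), so γ^2 - 314 = 2√(23205); squaring, (γ^2 - 314)^2 = 4·23205, i.e. γ^4 - 628γ^2 + 98596 - 92820 = 0, i.e. γ^4 - 628γ^2 + 5776 = 0. So γ is a root of x^4 - 628x^2 + 5776. This polynomial is irreducible over Q: it has no rational root (each ±√119 ± √195 is irrational), and any factorization into two quadratics over Q would force √(23205) ∈ Q (pairing opposite roots) or √119, √195 ∈ Q (other pairings), all impossible. Hence [Q(γ):Q] = 4 = [Q(√119, √195):Q], so Q(γ) = Q(√119, √195).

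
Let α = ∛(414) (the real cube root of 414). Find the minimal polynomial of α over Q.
m_α(x) = x^3 - 414

α satisfies α^3 = 414, so x^3 - 414 annihilates α. By the rational root test, a rational root p/q (in lowest terms) of x^3 - 414 would satisfy p^3 = 414 q^3, forcing q = 1 and p^3 = 414; but 414 is not a perfect cube, contradiction. A monic cubic over Q with no rational root is irreducible (any nontrivial factorization would include a linear factor). Hence x^3 - 414 is the minimal polynomial of α, and in particular [Q(α):Q] = 3.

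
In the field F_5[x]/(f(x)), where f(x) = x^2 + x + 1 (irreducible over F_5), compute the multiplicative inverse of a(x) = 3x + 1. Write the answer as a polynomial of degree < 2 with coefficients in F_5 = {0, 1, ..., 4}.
a(x)^(-1) ≡ x + 4 (mod f(x))

Since f is irreducible over F_5, F_5[x]/(f) is a field and a(x) ≠ 0 has an inverse. Apply the extended Euclidean algorithm to f(x) and a(x) in F_5[x]: f(x) = (2x + 3)·a(x) + (3). The last nonzero remainder is the constant 3 = gcd(f, a) in F_5. Back-substituting through the division chain expresses 3 = s(x)·a(x) + t(x)·f(x) with s(x) ≡ 3x + 2 (mod f), so (3x + 2)·a(x) ≡ 3 (mod f). Multiplying by 3^(-1) ≡ 2 in F_5 gives a(x)^(-1) ≡ 2·(3x + 2) ≡ x + 4 (mod f). Check: (3x + 1)·(x + 4) = 3x^2 + 3x + 4 ≡ 1 (mod x^2 + x + 1).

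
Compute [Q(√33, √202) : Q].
[Q(√33, √202) : Q] = 4

[Q(√33):Q] = 2 (min poly x^2 - 33, irreducible since 33 is squarefree > 1). For the top step, suppose √202 ∈ Q(√33), say √202 = c + d√33 with c, d ∈ Q. Squaring: 202 = c^2 + 33d^2 + 2cd√33. Since √33 ∉ Q this forces 2cd = 0. If d = 0 then √202 = c ∈ Q, contradicting 202 squarefree > 1. If c = 0 then 202 = 33d^2, so 33·202 = (33d)^2 is a perfect square in Q — but 33·202 = 6666 is not a perfect square (since 33 and 202 are distinct squarefree integers). Contradiction. Hence √202 ∉ Q(√33), so x^2 - 202 stays irreducible over Q(√33) and [Q(√33, √202) : Q(√33)] = 2. By the tower law, [Q(√33, √202) : Q] = 2 · 2 = 4.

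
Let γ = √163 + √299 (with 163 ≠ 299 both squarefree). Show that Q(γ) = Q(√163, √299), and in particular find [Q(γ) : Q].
[Q(γ) : Q] = 4 (equivalently, Q(γ) = Q(√163, √299))

Obviously Q(γ) ⊆ Q(√163, √299), and [Q(√163, √299):Q] = 4 (since 163, 299 are distinct squarefree integers > 1 with 48737 not a perfect square). To show equality we compute the minimal polynomial of γ. From γ = √163 + √299: γ^2 = 163 + 2√(48737) + 299 = 462 + 2√(48737), so γ^2 - 462 = 2√(48737); squaring, (γ^2 - 462)^2 = 4·48737, i.e. γ^4 - 924γ^2 + 213444 - 194948 = 0, i.e. γ^4 - 924γ^2 + 18496 = 0. So γ is a root of x^4 - 924x^2 + 18496. This polynomial is irreducible over Q: it has no rational root (each ±√163 ± √299 is irrational), and any factorization into two quadratics over Q would force √(48737) ∈ Q (pairing opposite roots) or √163, √299 ∈ Q (other pairings), all impossible. Hence [Q(γ):Q] = 4 = [Q(√163, √299):Q], so Q(γ) = Q(√163, √299).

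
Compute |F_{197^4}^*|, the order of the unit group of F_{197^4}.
|F_{197^4}^*| = 1506138480

F_{197^4} has 197^4 = 1506138481 elements; its multiplicative group consists of all nonzero elements, so |F_{197^4}^*| = 1506138481 - 1 = 1506138480. (It is cyclic since any finite subgroup of the multiplicative group of a field is cyclic.)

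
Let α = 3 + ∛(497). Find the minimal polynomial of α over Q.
m_α(x) = x^3 - 9x^2 + 27x - 524

Set β = α - 3 = ∛(497), so β^3 = 497. Then (α - 3)^3 - 497 = 0, i.e. α is a root of g(x) = (x - 3)^3 - 497 = x^3 - 9x^2 + 27x - 524. Since g(x) = h(x - 3) where h(x) = x^3 - 497, and h is irreducible over Q (because 497 is not a perfect cube, so h has no rational root, and a monic cubic with no rational root is irreducible), g is also irreducible (irreducibility is preserved under the substitution x → x - 3). Hence m_α(x) = x^3 - 9x^2 + 27x - 524.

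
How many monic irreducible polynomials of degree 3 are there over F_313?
There are 10221328 monic irreducible polynomials of degree 3 over F_313

Each element of F_{313^3} that lies in no proper subfield is a root of exactly one monic irreducible of degree 3 over F_313, and each such polynomial has 3 distinct roots in F_{313^3}. By Möbius inversion the count is N_313(3) = (1/3) Σ_{d|3} μ(3/d) · 313^d = (1/3)(μ(3)·313^1 + μ(1)·313^3) = 30663984/3 = 10221328.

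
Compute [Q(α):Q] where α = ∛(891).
[Q(α):Q] = 3

The minimal polynomial of α is x^3 - 891, irreducible over Q since 891 is not a perfect cube (so x^3 - 891 has no rational root). Hence [Q(α):Q] = deg(m_α) = 3.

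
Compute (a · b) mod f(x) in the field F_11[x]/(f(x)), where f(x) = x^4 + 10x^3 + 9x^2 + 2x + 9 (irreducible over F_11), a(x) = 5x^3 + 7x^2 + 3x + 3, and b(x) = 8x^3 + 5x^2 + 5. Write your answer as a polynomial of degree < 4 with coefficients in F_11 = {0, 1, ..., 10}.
a · b ≡ 2x^3 + x^2 + x + 7 (mod f(x))

Multiply in F_11[x]: a(x)·b(x) = (5x^3 + 7x^2 + 3x + 3)·(8x^3 + 5x^2 + 5) = 7x^6 + 4x^5 + 4x^4 + 9x^3 + 6x^2 + 4x + 4. This has degree ≥ 4, so divide by f(x) over F_11: 7x^6 + 4x^5 + 4x^4 + 9x^3 + 6x^2 + 4x + 4 = (7x^2 + 7)·(x^4 + 10x^3 + 9x^2 + 2x + 9) + (2x^3 + x^2 + x + 7). Hence a·b ≡ 2x^3 + x^2 + x + 7 (mod f). (F_11[x]/(f) is a field with 11^4 = 14641 elements since f is irreducible of degree 4.)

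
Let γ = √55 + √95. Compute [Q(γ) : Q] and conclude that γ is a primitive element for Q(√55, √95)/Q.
[Q(γ) : Q] = 4 (equivalently, Q(γ) = Q(√55, √95))

Obviously Q(γ) ⊆ Q(√55, √95), and [Q(√55, √95):Q] = 4 (since 55, 95 are distinct squarefree integers > 1 with 5225 not a perfect square). To show equality we compute the minimal polynomial of γ. From γ = √55 + √95: γ^2 = 55 + 2√(5225) + 95 = 150 + 2√(5225), so γ^2 - 150 = 2√(5225); squaring, (γ^2 - 150)^2 = 4·5225, i.e. γ^4 - 300γ^2 + 22500 - 20900 = 0, i.e. γ^4 - 300γ^2 + 1600 = 0. So γ is a root of x^4 - 300x^2 + 1600. This polynomial is irreducible over Q: it has no rational root (each ±√55 ± √95 is irrational), and any factorization into two quadratics over Q would force √(5225) ∈ Q (pairing opposite roots) or √55, √95 ∈ Q (other pairings), all impossible. Hence [Q(γ):Q] = 4 = [Q(√55, √95):Q], so Q(γ) = Q(√55, √95).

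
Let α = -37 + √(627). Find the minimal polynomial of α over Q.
m_α(x) = x^2 + 74x + 742

From α + 37 = √(627), squaring gives (α + 37)^2 = 627, i.e. α^2 + 74α + 1369 = 627, so α^2 + 74α + 742 = 0. The discriminant of x^2 + 74x + 742 is (74)^2 - 4·(742) = 5476 - 2968 = 2508, and 4·(627) is not a perfect square in Q since 627 is squarefree and ≠ 1. Hence x^2 + 74x + 742 is irreducible over Q and is the minimal polynomial of α.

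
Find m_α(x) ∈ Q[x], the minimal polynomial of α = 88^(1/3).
m_α(x) = x^3 - 88

α satisfies α^3 = 88, so x^3 - 88 annihilates α. By the rational root test, a rational root p/q (in lowest terms) of x^3 - 88 would satisfy p^3 = 88 q^3, forcing q = 1 and p^3 = 88; but 88 is not a perfect cube, contradiction. A monic cubic over Q with no rational root is irreducible (any nontrivial factorization would include a linear factor). Hence x^3 - 88 is the minimal polynomial of α, and in particular [Q(α):Q] = 3.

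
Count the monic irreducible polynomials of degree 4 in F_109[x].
There are 35286570 monic irreducible polynomials of degree 4 over F_109

Each element of F_{109^4} that lies in no proper subfield is a root of exactly one monic irreducible of degree 4 over F_109, and each such polynomial has 4 distinct roots in F_{109^4}. By Möbius inversion the count is N_109(4) = (1/4) Σ_{d|4} μ(4/d) · 109^d = (1/4)(μ(4)·109^1 + μ(2)·109^2 + μ(1)·109^4) = 141146280/4 = 35286570.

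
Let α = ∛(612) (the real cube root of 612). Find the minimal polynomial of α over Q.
m_α(x) = x^3 - 612

α satisfies α^3 = 612, so x^3 - 612 annihilates α. By the rational root test, a rational root p/q (in lowest terms) of x^3 - 612 would satisfy p^3 = 612 q^3, forcing q = 1 and p^3 = 612; but 612 is not a perfect cube, contradiction. A monic cubic over Q with no rational root is irreducible (any nontrivial factorization would include a linear factor). Hence x^3 - 612 is the minimal polynomial of α, and in particular [Q(α):Q] = 3.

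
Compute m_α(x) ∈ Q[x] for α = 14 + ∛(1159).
m_α(x) = x^3 - 42x^2 + 588x - 3903

Set β = α - 14 = ∛(1159), so β^3 = 1159. Then (α - 14)^3 - 1159 = 0, i.e. α is a root of g(x) = (x - 14)^3 - 1159 = x^3 - 42x^2 + 588x - 3903. Since g(x) = h(x - 14) where h(x) = x^3 - 1159, and h is irreducible over Q (because 1159 is not a perfect cube, so h has no rational root, and a monic cubic with no rational root is irreducible), g is also irreducible (irreducibility is preserved under the substitution x → x - 14). Hence m_α(x) = x^3 - 42x^2 + 588x - 3903.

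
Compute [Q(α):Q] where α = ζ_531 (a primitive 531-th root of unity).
[Q(α):Q] = 348

The minimal polynomial of ζ_531 over Q is the 531-th cyclotomic polynomial Φ_531(x), which is irreducible over Q and has degree φ(531) = 348. Hence [Q(α):Q] = φ(531) = 348.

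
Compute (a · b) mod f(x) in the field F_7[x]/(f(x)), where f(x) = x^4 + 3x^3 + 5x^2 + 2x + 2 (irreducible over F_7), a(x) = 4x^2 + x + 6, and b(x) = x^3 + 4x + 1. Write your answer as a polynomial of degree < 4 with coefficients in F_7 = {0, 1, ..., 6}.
a · b ≡ 6x^2 + 4x (mod f(x))

Multiply in F_7[x]: a(x)·b(x) = (4x^2 + x + 6)·(x^3 + 4x + 1) = 4x^5 + x^4 + x^3 + x^2 + 4x + 6. This has degree ≥ 4, so divide by f(x) over F_7: 4x^5 + x^4 + x^3 + x^2 + 4x + 6 = (4x + 3)·(x^4 + 3x^3 + 5x^2 + 2x + 2) + (6x^2 + 4x). Hence a·b ≡ 6x^2 + 4x (mod f). (F_7[x]/(f) is a field with 7^4 = 2401 elements since f is irreducible of degree 4.)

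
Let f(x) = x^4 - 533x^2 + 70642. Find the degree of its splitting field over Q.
[K : Q] = 4

Solving the quadratic in x^2: x^2 = (533 ± √(533^2 - 4·70642))/2 = (533 ± √1521)/2 = (533 ± 39)/2, giving x^2 = 247 or x^2 = 286. So f(x) = (x^2 - 247)(x^2 - 286) and the roots of f are ±√247, ±√286. Hence the splitting field is K = Q(√247, √286). Since 247 and 286 are distinct squarefree integers > 1, their product 70642 is not a perfect square, so √286 ∉ Q(√247). By the tower law [K:Q] = [Q(√247,√286):Q(√247)] · [Q(√247):Q] = 2 · 2 = 4.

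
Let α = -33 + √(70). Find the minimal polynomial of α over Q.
m_α(x) = x^2 + 66x + 1019

From α + 33 = √(70), squaring gives (α + 33)^2 = 70, i.e. α^2 + 66α + 1089 = 70, so α^2 + 66α + 1019 = 0. The discriminant of x^2 + 66x + 1019 is (66)^2 - 4·(1019) = 4356 - 4076 = 280, and 4·(70) is not a perfect square in Q since 70 is squarefree and ≠ 1. Hence x^2 + 66x + 1019 is irreducible over Q and is the minimal polynomial of α.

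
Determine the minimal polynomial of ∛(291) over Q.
m_α(x) = x^3 - 291

α satisfies α^3 = 291, so x^3 - 291 annihilates α. By the rational root test, a rational root p/q (in lowest terms) of x^3 - 291 would satisfy p^3 = 291 q^3, forcing q = 1 and p^3 = 291; but 291 is not a perfect cube, contradiction. A monic cubic over Q with no rational root is irreducible (any nontrivial factorization would include a linear factor). Hence x^3 - 291 is the minimal polynomial of α, and in particular [Q(α):Q] = 3.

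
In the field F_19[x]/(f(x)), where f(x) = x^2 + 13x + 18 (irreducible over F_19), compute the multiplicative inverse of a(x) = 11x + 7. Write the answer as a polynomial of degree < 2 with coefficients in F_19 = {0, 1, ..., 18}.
a(x)^(-1) ≡ 16x + 13 (mod f(x))

Since f is irreducible over F_19, F_19[x]/(f) is a field and a(x) ≠ 0 has an inverse. Apply the extended Euclidean algorithm to f(x) and a(x) in F_19[x]: f(x) = (7x + 14)·a(x) + (15). The last nonzero remainder is the constant 15 = gcd(f, a) in F_19. Back-substituting through the division chain expresses 15 = s(x)·a(x) + t(x)·f(x) with s(x) ≡ 12x + 5 (mod f), so (12x + 5)·a(x) ≡ 15 (mod f). Multiplying by 15^(-1) ≡ 14 in F_19 gives a(x)^(-1) ≡ 14·(12x + 5) ≡ 16x + 13 (mod f). Check: (11x + 7)·(16x + 13) = 5x^2 + 8x + 15 ≡ 1 (mod x^2 + 13x + 18).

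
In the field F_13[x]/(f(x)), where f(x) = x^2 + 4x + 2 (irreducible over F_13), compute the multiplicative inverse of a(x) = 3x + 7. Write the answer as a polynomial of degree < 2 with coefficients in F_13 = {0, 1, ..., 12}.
a(x)^(-1) ≡ 4x + 11 (mod f(x))

Since f is irreducible over F_13, F_13[x]/(f) is a field and a(x) ≠ 0 has an inverse. Apply the extended Euclidean algorithm to f(x) and a(x) in F_13[x]: f(x) = (9x + 2)·a(x) + (1). The last nonzero remainder is the constant 1 = gcd(f, a) in F_13. Back-substituting through the division chain expresses 1 = s(x)·a(x) + t(x)·f(x) with s(x) ≡ 4x + 11 (mod f), so a(x)^(-1) ≡ s(x) = 4x + 11 (mod f). Check: (3x + 7)·(4x + 11) = 12x^2 + 9x + 12 ≡ 1 (mod x^2 + 4x + 2).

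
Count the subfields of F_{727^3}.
F_{727^3} has 2 subfields

The subfields of F_{p^n} are exactly the fields F_{p^d} for d | n (each is the fixed field of the unique index-d subgroup of Gal(F_{p^n}/F_p) ≅ Z/nZ). The divisors of n = 3 are {1, 3}, giving 2 subfields: F_{727^1}, F_{727^3}.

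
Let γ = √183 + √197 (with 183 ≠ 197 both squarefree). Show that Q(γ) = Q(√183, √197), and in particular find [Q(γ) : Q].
[Q(γ) : Q] = 4 (equivalently, Q(γ) = Q(√183, √197))

Obviously Q(γ) ⊆ Q(√183, √197), and [Q(√183, √197):Q] = 4 (since 183, 197 are distinct squarefree integers > 1 with 36051 not a perfect square). To show equality we compute the minimal polynomial of γ. From γ = √183 + √197: γ^2 = 183 + 2√(36051) + 197 = 380 + 2√(36051), so γ^2 - 380 = 2√(36051); squaring, (γ^2 - 380)^2 = 4·36051, i.e. γ^4 - 760γ^2 + 144400 - 144204 = 0, i.e. γ^4 - 760γ^2 + 196 = 0. So γ is a root of x^4 - 760x^2 + 196. This polynomial is irreducible over Q: it has no rational root (each ±√183 ± √197 is irrational), and any factorization into two quadratics over Q would force √(36051) ∈ Q (pairing opposite roots) or √183, √197 ∈ Q (other pairings), all impossible. Hence [Q(γ):Q] = 4 = [Q(√183, √197):Q], so Q(γ) = Q(√183, √197).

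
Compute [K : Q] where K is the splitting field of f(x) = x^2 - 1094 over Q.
[K : Q] = 2

f(x) = x^2 - 1094 factors as (x - √1094)(x + √1094). The splitting field is K = Q(√1094). Since 1094 is squarefree and > 1, it is not a perfect square, so x^2 - 1094 is irreducible over Q and [Q(√1094) : Q] = 2. Hence [K : Q] = 2.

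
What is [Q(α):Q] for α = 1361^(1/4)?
[Q(α):Q] = 4

α is a root of x^4 - 1361. By Eisenstein's criterion at the prime p = 1361 (which divides the constant term 1361 but p^2 = 1852321 does not, since 1361 is squarefree), x^4 - 1361 is irreducible over Q. Hence [Q(α):Q] = 4.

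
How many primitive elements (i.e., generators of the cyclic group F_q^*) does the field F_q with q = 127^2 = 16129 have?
There are φ(16128) = 4608 primitive elements

F_q^* is cyclic of order q - 1 = 16128. A cyclic group of order m has exactly φ(m) generators. Here m = 16128 = 2^8 · 3^2 · 7, so the number of primitive elements is φ(16128) = 4608.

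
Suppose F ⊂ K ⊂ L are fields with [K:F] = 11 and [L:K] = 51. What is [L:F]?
[L:F] = 561

The tower law says that for any tower of field extensions F ⊂ K ⊂ L with finite degrees, [L:F] = [L:K] · [K:F]. Here this gives [L:F] = 51 · 11 = 561.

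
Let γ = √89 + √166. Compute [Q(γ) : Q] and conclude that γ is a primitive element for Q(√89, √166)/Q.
[Q(γ) : Q] = 4 (equivalently, Q(γ) = Q(√89, √166))

Obviously Q(γ) ⊆ Q(√89, √166), and [Q(√89, √166):Q] = 4 (since 89, 166 are distinct squarefree integers > 1 with 14774 not a perfect square). To show equality we compute the minimal polynomial of γ. From γ = √89 + √166: γ^2 = 89 + 2√(14774) + 166 = 255 + 2√(14774), so γ^2 - 255 = 2√(14774); squaring, (γ^2 - 255)^2 = 4·14774, i.e. γ^4 - 510γ^2 + 65025 - 59096 = 0, i.e. γ^4 - 510γ^2 + 5929 = 0. So γ is a root of x^4 - 510x^2 + 5929. This polynomial is irreducible over Q: it has no rational root (each ±√89 ± √166 is irrational), and any factorization into two quadratics over Q would force √(14774) ∈ Q (pairing opposite roots) or √89, √166 ∈ Q (other pairings), all impossible. Hence [Q(γ):Q] = 4 = [Q(√89, √166):Q], so Q(γ) = Q(√89, √166).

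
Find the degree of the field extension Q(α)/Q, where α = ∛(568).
[Q(α):Q] = 3

The minimal polynomial of α is x^3 - 568, irreducible over Q since 568 is not a perfect cube (so x^3 - 568 has no rational root). Hence [Q(α):Q] = deg(m_α) = 3.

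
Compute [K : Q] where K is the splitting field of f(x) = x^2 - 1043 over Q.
[K : Q] = 2

f(x) = x^2 - 1043 factors as (x - √1043)(x + √1043). The splitting field is K = Q(√1043). Since 1043 is squarefree and > 1, it is not a perfect square, so x^2 - 1043 is irreducible over Q and [Q(√1043) : Q] = 2. Hence [K : Q] = 2.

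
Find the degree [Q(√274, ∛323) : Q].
[Q(√274, ∛323) : Q] = 6

Let L = Q(√274, ∛323). Since Q(√274) ⊂ L and [Q(√274):Q] = 2, the tower law gives 2 | [L:Q]. Likewise Q(∛323) ⊂ L with [Q(∛323):Q] = 3 (because 323 is not a perfect cube), so 3 | [L:Q]. As gcd(2,3) = 1, [L:Q] is divisible by 6. Conversely L is generated over Q by √274 and ∛323, so [L:Q] ≤ 2·3 = 6. Therefore [Q(√274, ∛323) : Q] = 6.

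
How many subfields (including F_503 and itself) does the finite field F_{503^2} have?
F_{503^2} has 2 subfields

The subfields of F_{p^n} are exactly the fields F_{p^d} for d | n (each is the fixed field of the unique index-d subgroup of Gal(F_{p^n}/F_p) ≅ Z/nZ). The divisors of n = 2 are {1, 2}, giving 2 subfields: F_{503^1}, F_{503^2}.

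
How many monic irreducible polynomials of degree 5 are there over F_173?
There are 30992778384 monic irreducible polynomials of degree 5 over F_173

Each element of F_{173^5} that lies in no proper subfield is a root of exactly one monic irreducible of degree 5 over F_173, and each such polynomial has 5 distinct roots in F_{173^5}. By Möbius inversion the count is N_173(5) = (1/5) Σ_{d|5} μ(5/d) · 173^d = (1/5)(μ(5)·173^1 + μ(1)·173^5) = 154963891920/5 = 30992778384.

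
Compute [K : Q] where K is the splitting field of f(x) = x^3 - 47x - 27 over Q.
[K : Q] = 6

By the rational root test, any rational root of the monic integer polynomial f(x) = x^3 - 47x - 27 must be an integer dividing the constant term -27, i.e. one of ±{1, 3, 9, 27}. Evaluating: f(1) = -73, f(-1) = 19, f(3) = -141, f(-3) = 87, f(9) = 279, f(-9) = -333, f(27) = 18387, f(-27) = -18441; none is 0, so f has no rational root and is therefore irreducible over Q (a cubic with no linear factor over a field is irreducible). For an irreducible cubic, the Galois group is A_3 or S_3 according as the discriminant disc(f) = -4a^3 - 27b^2 = -4·(-47)^3 - 27·(-27)^2 = 395609 is or is not a square in Q. Here disc(f) = 395609 is not a perfect square in Q, so the Galois group of f over Q is not contained in A_3 and must be all of S_3. The splitting field has degree |S_3| = 6 over Q, so [K : Q] = 6.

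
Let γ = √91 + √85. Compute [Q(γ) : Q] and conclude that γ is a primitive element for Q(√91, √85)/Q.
[Q(γ) : Q] = 4 (equivalently, Q(γ) = Q(√91, √85))

Obviously Q(γ) ⊆ Q(√91, √85), and [Q(√91, √85):Q] = 4 (since 91, 85 are distinct squarefree integers > 1 with 7735 not a perfect square). To show equality we compute the minimal polynomial of γ. From γ = √91 + √85: γ^2 = 91 + 2√(7735) + 85 = 176 + 2√(7735), so γ^2 - 176 = 2√(7735); squaring, (γ^2 - 176)^2 = 4·7735, i.e. γ^4 - 352γ^2 + 30976 - 30940 = 0, i.e. γ^4 - 352γ^2 + 36 = 0. So γ is a root of x^4 - 352x^2 + 36. This polynomial is irreducible over Q: it has no rational root (each ±√91 ± √85 is irrational), and any factorization into two quadratics over Q would force √(7735) ∈ Q (pairing opposite roots) or √91, √85 ∈ Q (other pairings), all impossible. Hence [Q(γ):Q] = 4 = [Q(√91, √85):Q], so Q(γ) = Q(√91, √85).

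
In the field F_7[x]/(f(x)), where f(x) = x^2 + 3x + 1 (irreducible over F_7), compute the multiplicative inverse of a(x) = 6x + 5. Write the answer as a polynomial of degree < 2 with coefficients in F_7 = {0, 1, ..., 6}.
a(x)^(-1) ≡ 6x + 6 (mod f(x))

Since f is irreducible over F_7, F_7[x]/(f) is a field and a(x) ≠ 0 has an inverse. Apply the extended Euclidean algorithm to f(x) and a(x) in F_7[x]: f(x) = (6x + 6)·a(x) + (6). The last nonzero remainder is the constant 6 = gcd(f, a) in F_7. Back-substituting through the division chain expresses 6 = s(x)·a(x) + t(x)·f(x) with s(x) ≡ x + 1 (mod f), so (x + 1)·a(x) ≡ 6 (mod f). Multiplying by 6^(-1) ≡ 6 in F_7 gives a(x)^(-1) ≡ 6·(x + 1) ≡ 6x + 6 (mod f). Check: (6x + 5)·(6x + 6) = x^2 + 3x + 2 ≡ 1 (mod x^2 + 3x + 1).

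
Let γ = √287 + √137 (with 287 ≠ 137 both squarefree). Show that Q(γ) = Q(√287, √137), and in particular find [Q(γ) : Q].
[Q(γ) : Q] = 4 (equivalently, Q(γ) = Q(√287, √137))

Obviously Q(γ) ⊆ Q(√287, √137), and [Q(√287, √137):Q] = 4 (since 287, 137 are distinct squarefree integers > 1 with 39319 not a perfect square). To show equality we compute the minimal polynomial of γ. From γ = √287 + √137: γ^2 = 287 + 2√(39319) + 137 = 424 + 2√(39319), so γ^2 - 424 = 2√(39319); squaring, (γ^2 - 424)^2 = 4·39319, i.e. γ^4 - 848γ^2 + 179776 - 157276 = 0, i.e. γ^4 - 848γ^2 + 22500 = 0. So γ is a root of x^4 - 848x^2 + 22500. This polynomial is irreducible over Q: it has no rational root (each ±√287 ± √137 is irrational), and any factorization into two quadratics over Q would force √(39319) ∈ Q (pairing opposite roots) or √287, √137 ∈ Q (other pairings), all impossible. Hence [Q(γ):Q] = 4 = [Q(√287, √137):Q], so Q(γ) = Q(√287, √137).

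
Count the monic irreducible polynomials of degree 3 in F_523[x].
There are 47685048 monic irreducible polynomials of degree 3 over F_523

Each element of F_{523^3} that lies in no proper subfield is a root of exactly one monic irreducible of degree 3 over F_523, and each such polynomial has 3 distinct roots in F_{523^3}. By Möbius inversion the count is N_523(3) = (1/3) Σ_{d|3} μ(3/d) · 523^d = (1/3)(μ(3)·523^1 + μ(1)·523^3) = 143055144/3 = 47685048.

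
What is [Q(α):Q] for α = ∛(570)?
[Q(α):Q] = 3

The minimal polynomial of α is x^3 - 570, irreducible over Q since 570 is not a perfect cube (so x^3 - 570 has no rational root). Hence [Q(α):Q] = deg(m_α) = 3.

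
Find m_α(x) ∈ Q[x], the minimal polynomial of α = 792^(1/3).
m_α(x) = x^3 - 792

α satisfies α^3 = 792, so x^3 - 792 annihilates α. By the rational root test, a rational root p/q (in lowest terms) of x^3 - 792 would satisfy p^3 = 792 q^3, forcing q = 1 and p^3 = 792; but 792 is not a perfect cube, contradiction. A monic cubic over Q with no rational root is irreducible (any nontrivial factorization would include a linear factor). Hence x^3 - 792 is the minimal polynomial of α, and in particular [Q(α):Q] = 3.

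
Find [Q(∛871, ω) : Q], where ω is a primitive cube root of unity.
[Q(∛871, ω) : Q] = 6

[Q(∛871):Q] = 3 (min poly x^3 - 871, irreducible since 871 is not a perfect cube). [Q(ω):Q] = 2 (min poly x^2 + x + 1). Since Q(∛871) ⊂ R and ω ∉ R, we have ω ∉ Q(∛871), so x^2 + x + 1 remains irreducible over Q(∛871) and [Q(∛871, ω) : Q(∛871)] = 2. By the tower law, [Q(∛871, ω) : Q] = 3 · 2 = 6. (In fact Q(∛871, ω) is the splitting field of x^3 - 871 over Q.)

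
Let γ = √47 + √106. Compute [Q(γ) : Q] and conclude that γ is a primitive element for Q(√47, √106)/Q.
[Q(γ) : Q] = 4 (equivalently, Q(γ) = Q(√47, √106))

Obviously Q(γ) ⊆ Q(√47, √106), and [Q(√47, √106):Q] = 4 (since 47, 106 are distinct squarefree integers > 1 with 4982 not a perfect square). To show equality we compute the minimal polynomial of γ. From γ = √47 + √106: γ^2 = 47 + 2√(4982) + 106 = 153 + 2√(4982), so γ^2 - 153 = 2√(4982); squaring, (γ^2 - 153)^2 = 4·4982, i.e. γ^4 - 306γ^2 + 23409 - 19928 = 0, i.e. γ^4 - 306γ^2 + 3481 = 0. So γ is a root of x^4 - 306x^2 + 3481. This polynomial is irreducible over Q: it has no rational root (each ±√47 ± √106 is irrational), and any factorization into two quadratics over Q would force √(4982) ∈ Q (pairing opposite roots) or √47, √106 ∈ Q (other pairings), all impossible. Hence [Q(γ):Q] = 4 = [Q(√47, √106):Q], so Q(γ) = Q(√47, √106).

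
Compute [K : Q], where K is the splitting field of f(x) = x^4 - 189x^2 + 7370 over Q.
[K : Q] = 4

Solving the quadratic in x^2: x^2 = (189 ± √(189^2 - 4·7370))/2 = (189 ± √6241)/2 = (189 ± 79)/2, giving x^2 = 134 or x^2 = 55. So f(x) = (x^2 - 134)(x^2 - 55) and the roots of f are ±√134, ±√55. Hence the splitting field is K = Q(√134, √55). Since 134 and 55 are distinct squarefree integers > 1, their product 7370 is not a perfect square, so √55 ∉ Q(√134). By the tower law [K:Q] = [Q(√134,√55):Q(√134)] · [Q(√134):Q] = 2 · 2 = 4.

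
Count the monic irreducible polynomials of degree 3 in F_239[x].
There are 4550560 monic irreducible polynomials of degree 3 over F_239

Each element of F_{239^3} that lies in no proper subfield is a root of exactly one monic irreducible of degree 3 over F_239, and each such polynomial has 3 distinct roots in F_{239^3}. By Möbius inversion the count is N_239(3) = (1/3) Σ_{d|3} μ(3/d) · 239^d = (1/3)(μ(3)·239^1 + μ(1)·239^3) = 13651680/3 = 4550560.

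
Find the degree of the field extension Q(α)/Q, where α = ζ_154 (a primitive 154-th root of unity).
[Q(α):Q] = 60

The minimal polynomial of ζ_154 over Q is the 154-th cyclotomic polynomial Φ_154(x), which is irreducible over Q and has degree φ(154) = 60. Hence [Q(α):Q] = φ(154) = 60.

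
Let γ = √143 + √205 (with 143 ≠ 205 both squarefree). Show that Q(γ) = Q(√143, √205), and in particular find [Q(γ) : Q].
[Q(γ) : Q] = 4 (equivalently, Q(γ) = Q(√143, √205))

Obviously Q(γ) ⊆ Q(√143, √205), and [Q(√143, √205):Q] = 4 (since 143, 205 are distinct squarefree integers > 1 with 29315 not a perfect square). To show equality we compute the minimal polynomial of γ. From γ = √143 + √205: γ^2 = 143 + 2√(29315) + 205 = 348 + 2√(29315), so γ^2 - 348 = 2√(29315); squaring, (γ^2 - 348)^2 = 4·29315, i.e. γ^4 - 696γ^2 + 121104 - 117260 = 0, i.e. γ^4 - 696γ^2 + 3844 = 0. So γ is a root of x^4 - 696x^2 + 3844. This polynomial is irreducible over Q: it has no rational root (each ±√143 ± √205 is irrational), and any factorization into two quadratics over Q would force √(29315) ∈ Q (pairing opposite roots) or √143, √205 ∈ Q (other pairings), all impossible. Hence [Q(γ):Q] = 4 = [Q(√143, √205):Q], so Q(γ) = Q(√143, √205).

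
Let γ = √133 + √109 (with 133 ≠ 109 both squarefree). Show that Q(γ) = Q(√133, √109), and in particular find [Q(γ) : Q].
[Q(γ) : Q] = 4 (equivalently, Q(γ) = Q(√133, √109))

Obviously Q(γ) ⊆ Q(√133, √109), and [Q(√133, √109):Q] = 4 (since 133, 109 are distinct squarefree integers > 1 with 14497 not a perfect square). To show equality we compute the minimal polynomial of γ. From γ = √133 + √109: γ^2 = 133 + 2√(14497) + 109 = 242 + 2√(14497), so γ^2 - 242 = 2√(14497); squaring, (γ^2 - 242)^2 = 4·14497, i.e. γ^4 - 484γ^2 + 58564 - 57988 = 0, i.e. γ^4 - 484γ^2 + 576 = 0. So γ is a root of x^4 - 484x^2 + 576. This polynomial is irreducible over Q: it has no rational root (each ±√133 ± √109 is irrational), and any factorization into two quadratics over Q would force √(14497) ∈ Q (pairing opposite roots) or √133, √109 ∈ Q (other pairings), all impossible. Hence [Q(γ):Q] = 4 = [Q(√133, √109):Q], so Q(γ) = Q(√133, √109).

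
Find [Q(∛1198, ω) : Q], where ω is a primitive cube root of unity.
[Q(∛1198, ω) : Q] = 6

[Q(∛1198):Q] = 3 (min poly x^3 - 1198, irreducible since 1198 is not a perfect cube). [Q(ω):Q] = 2 (min poly x^2 + x + 1). Since Q(∛1198) ⊂ R and ω ∉ R, we have ω ∉ Q(∛1198), so x^2 + x + 1 remains irreducible over Q(∛1198) and [Q(∛1198, ω) : Q(∛1198)] = 2. By the tower law, [Q(∛1198, ω) : Q] = 3 · 2 = 6. (In fact Q(∛1198, ω) is the splitting field of x^3 - 1198 over Q.)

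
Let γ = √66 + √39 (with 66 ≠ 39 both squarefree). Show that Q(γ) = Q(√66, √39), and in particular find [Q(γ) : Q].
[Q(γ) : Q] = 4 (equivalently, Q(γ) = Q(√66, √39))

Obviously Q(γ) ⊆ Q(√66, √39), and [Q(√66, √39):Q] = 4 (since 66, 39 are distinct squarefree integers > 1 with 2574 not a perfect square). To show equality we compute the minimal polynomial of γ. From γ = √66 + √39: γ^2 = 66 + 2√(2574) + 39 = 105 + 2√(2574), so γ^2 - 105 = 2√(2574); squaring, (γ^2 - 105)^2 = 4·2574, i.e. γ^4 - 210γ^2 + 11025 - 10296 = 0, i.e. γ^4 - 210γ^2 + 729 = 0. So γ is a root of x^4 - 210x^2 + 729. This polynomial is irreducible over Q: it has no rational root (each ±√66 ± √39 is irrational), and any factorization into two quadratics over Q would force √(2574) ∈ Q (pairing opposite roots) or √66, √39 ∈ Q (other pairings), all impossible. Hence [Q(γ):Q] = 4 = [Q(√66, √39):Q], so Q(γ) = Q(√66, √39).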